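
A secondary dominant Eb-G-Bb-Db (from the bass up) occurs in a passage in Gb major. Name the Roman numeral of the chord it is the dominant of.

ii

The chord is a dominant seventh chord on Eb.
A dominant resolves down a perfect fifth: Eb → Ab. In Gb major, Ab is scale degree 2, i.e. ii.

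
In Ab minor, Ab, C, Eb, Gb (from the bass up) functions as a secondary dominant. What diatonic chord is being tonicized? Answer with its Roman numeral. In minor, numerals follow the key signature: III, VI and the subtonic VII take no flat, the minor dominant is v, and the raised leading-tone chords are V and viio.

iv

The chord is a dominant seventh chord on Ab.
A dominant resolves down a perfect fifth: Ab → Db. In Ab minor, Db is scale degree 4, i.e. iv.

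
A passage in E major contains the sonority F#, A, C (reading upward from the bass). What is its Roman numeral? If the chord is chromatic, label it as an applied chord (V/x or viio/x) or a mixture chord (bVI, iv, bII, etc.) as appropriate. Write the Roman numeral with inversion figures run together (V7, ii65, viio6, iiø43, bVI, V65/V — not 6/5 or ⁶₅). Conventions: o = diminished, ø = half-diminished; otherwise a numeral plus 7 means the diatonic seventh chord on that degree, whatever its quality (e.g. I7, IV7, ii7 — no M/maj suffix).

iio

The pitches F#-A-C form a diminished triad rooted on F#.
F# is the second degree of E major. This is the diminished supertonic triad, borrowed from the parallel minor.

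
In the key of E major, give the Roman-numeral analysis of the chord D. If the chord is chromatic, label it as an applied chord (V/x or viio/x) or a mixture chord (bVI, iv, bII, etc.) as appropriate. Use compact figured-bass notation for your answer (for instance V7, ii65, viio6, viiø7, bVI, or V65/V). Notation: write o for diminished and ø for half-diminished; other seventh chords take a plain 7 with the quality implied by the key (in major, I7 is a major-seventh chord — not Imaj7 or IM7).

Stacked in thirds the chord is D-F#-A: a major triad on D.
D is the lowered seventh degree of E major (diatonic 7 would be D#). This is a major triad on the lowered seventh degree (the subtonic), borrowed from the parallel minor.

bVII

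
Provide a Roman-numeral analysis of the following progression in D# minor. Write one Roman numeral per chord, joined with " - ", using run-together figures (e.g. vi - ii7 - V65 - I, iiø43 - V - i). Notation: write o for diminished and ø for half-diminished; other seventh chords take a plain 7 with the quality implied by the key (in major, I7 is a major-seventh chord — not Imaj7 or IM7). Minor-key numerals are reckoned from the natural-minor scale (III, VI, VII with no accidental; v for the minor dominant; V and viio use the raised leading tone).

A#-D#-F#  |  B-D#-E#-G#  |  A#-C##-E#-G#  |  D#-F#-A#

A#-D#-F# has root D#, degree 1 in D# minor, so i64.
B-D#-E#-G# has root E#, degree 2 in D# minor, so iiø43.
A#-C##-E#-G#: root A# is the dominant; dominant seventh chord there is V7.
D#-F#-A# has root D#, degree 1 in D# minor, so i.

i64 - iiø43 - V7 - i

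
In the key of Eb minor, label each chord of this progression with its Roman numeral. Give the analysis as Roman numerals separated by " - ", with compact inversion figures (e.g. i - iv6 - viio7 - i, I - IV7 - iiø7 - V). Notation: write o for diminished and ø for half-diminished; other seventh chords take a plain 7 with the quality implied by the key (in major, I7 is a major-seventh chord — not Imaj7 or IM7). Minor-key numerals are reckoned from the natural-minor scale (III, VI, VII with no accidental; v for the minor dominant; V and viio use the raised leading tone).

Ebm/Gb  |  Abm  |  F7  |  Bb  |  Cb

i6 - iv - V7/V - V - VI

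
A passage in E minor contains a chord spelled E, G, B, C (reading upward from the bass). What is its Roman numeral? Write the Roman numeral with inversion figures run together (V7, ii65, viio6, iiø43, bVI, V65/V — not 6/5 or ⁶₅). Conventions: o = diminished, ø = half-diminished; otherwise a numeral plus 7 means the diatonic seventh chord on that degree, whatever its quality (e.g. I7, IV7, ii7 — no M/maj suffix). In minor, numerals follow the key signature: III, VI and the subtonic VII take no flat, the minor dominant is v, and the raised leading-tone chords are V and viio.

The pitches C-E-G-B form a major seventh chord rooted on C.
In E minor, C is the submediant; the diatonic major seventh chord there is VI7.
With E in the bass the chord is in first inversion, so the figured bass is 65.

VI65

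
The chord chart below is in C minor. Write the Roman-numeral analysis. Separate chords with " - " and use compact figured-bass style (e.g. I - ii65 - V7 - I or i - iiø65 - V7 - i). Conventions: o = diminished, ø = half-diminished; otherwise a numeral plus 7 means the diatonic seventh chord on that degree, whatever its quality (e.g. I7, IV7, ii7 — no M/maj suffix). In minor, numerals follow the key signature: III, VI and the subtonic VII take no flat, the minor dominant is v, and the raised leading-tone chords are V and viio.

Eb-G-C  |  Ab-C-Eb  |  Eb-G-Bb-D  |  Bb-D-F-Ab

i6 - VI - III7 - VII7

Eb-G-C: minor triad on C = scale degree 1 → i6.
Ab-C-Eb: root Ab is the submediant; major triad there is VI.
Eb-G-Bb-D: root Eb is the mediant; major seventh chord there is III7.
Bb-D-F-Ab: dominant seventh chord on Bb = scale degree 7 → VII7.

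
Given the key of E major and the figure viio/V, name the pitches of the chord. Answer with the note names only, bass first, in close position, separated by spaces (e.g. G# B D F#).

The slash marks an applied leading-tone chord: viio of V. In E major, V is B, so the leading tone to it is A#, a half step below.
Building a diminished triad on A# gives A#-C#-E.

A# C# E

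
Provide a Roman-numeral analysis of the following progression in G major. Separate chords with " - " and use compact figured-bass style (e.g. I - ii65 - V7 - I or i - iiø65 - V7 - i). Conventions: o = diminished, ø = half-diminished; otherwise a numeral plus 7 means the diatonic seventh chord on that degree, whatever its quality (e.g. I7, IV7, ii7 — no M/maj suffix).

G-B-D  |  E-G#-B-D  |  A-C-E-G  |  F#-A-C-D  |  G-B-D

I - V7/ii - ii7 - V65 - I

G-B-D: root G is the tonic; major triad there is I.
E-G#-B-D: a dominant seventh chord on E, the applied dominant of ii → V7/ii.
A-C-E-G: minor seventh chord on A = scale degree 2 → ii7.
F#-A-C-D: root D is the dominant; dominant seventh chord there is V65.
G-B-D: major triad on G = scale degree 1 → I.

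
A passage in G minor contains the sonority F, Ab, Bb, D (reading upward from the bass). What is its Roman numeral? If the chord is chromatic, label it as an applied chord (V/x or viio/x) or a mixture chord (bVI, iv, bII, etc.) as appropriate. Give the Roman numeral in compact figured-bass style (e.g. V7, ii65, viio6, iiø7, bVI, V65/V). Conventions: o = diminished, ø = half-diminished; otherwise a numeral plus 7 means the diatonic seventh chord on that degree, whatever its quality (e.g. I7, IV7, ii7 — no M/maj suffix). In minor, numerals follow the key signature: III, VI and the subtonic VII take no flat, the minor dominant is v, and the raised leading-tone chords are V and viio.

V43/VI

Stacked in thirds the chord is Bb-D-F-Ab: a dominant seventh chord on Bb.
Bb is not a diatonic chord root with this quality in G minor, but it lies a perfect fifth above Eb (VI), so the chord functions as an applied dominant of VI.
With F in the bass the chord is in second inversion, so the figured bass is 43.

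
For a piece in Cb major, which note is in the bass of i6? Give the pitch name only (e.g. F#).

i in Cb major has root Cb; the chord is Cb-Ebb-Gb.
The figure 6 means first inversion — the third is in the bass.

Ebb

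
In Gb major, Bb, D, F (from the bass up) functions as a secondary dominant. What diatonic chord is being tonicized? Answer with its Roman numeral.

vi

The chord is a major triad on Bb.
A dominant resolves down a perfect fifth: Bb → Eb. In Gb major, Eb is scale degree 6, i.e. vi.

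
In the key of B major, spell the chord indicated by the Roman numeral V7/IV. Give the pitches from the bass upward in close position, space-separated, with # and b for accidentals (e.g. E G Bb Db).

V7/IV is a secondary dominant — the dominant seventh of IV. IV in B major is E, so the applied chord's root is B, a perfect fifth above.
Building a dominant seventh chord on B gives B-D#-F#-A.

B D# F# A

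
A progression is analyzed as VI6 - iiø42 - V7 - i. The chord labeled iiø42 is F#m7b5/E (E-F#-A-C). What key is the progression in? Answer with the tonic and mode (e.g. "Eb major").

E minor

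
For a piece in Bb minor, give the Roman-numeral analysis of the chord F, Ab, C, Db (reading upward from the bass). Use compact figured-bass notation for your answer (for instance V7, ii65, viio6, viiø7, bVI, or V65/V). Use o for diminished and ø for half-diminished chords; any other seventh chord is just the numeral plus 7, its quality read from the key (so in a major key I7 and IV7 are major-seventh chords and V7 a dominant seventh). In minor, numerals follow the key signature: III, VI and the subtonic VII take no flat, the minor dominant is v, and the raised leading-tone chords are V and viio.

III65

Stacked in thirds the chord is Db-F-Ab-C: a major seventh chord on Db.
In Bb minor, Db is the mediant; the diatonic major seventh chord there is III7.
With F in the bass the chord is in first inversion, so the figured bass is 65.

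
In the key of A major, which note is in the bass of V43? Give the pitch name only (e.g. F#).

B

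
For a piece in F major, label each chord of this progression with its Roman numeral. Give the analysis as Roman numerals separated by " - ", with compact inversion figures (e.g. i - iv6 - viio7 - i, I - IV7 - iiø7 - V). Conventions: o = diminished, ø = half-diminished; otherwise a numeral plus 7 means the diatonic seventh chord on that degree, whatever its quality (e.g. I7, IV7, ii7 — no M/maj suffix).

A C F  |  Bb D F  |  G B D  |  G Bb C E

I6 - IV - V/V - V43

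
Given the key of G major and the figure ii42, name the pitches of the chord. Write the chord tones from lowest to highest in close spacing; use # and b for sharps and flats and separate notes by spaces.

G A C E

In G major, the supertonic is A, and the diatonic chord built there is a minor seventh chord.
That chord is spelled A-C-E-G.
With the 42 figure the chord is in third inversion; from the bass G upward in close position it reads G-A-C-E.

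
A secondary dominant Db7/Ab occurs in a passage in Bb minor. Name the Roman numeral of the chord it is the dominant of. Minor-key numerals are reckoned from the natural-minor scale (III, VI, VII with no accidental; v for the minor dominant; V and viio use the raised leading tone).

The chord is a dominant seventh chord on Db.
A dominant resolves down a perfect fifth: Db → Gb. In Bb minor, Gb is scale degree 6, i.e. VI.

VI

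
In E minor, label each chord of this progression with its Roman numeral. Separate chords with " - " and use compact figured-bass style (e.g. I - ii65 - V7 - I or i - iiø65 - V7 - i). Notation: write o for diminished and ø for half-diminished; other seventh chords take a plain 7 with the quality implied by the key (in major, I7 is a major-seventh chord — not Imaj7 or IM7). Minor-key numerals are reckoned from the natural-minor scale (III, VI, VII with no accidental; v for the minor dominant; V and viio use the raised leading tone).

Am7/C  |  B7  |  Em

iv65 - V7 - i

Am7/C: minor seventh chord on A = scale degree 4 → iv65.
B7 has root B, degree 5 in E minor, so V7.
Em: minor triad on E = scale degree 1 → i.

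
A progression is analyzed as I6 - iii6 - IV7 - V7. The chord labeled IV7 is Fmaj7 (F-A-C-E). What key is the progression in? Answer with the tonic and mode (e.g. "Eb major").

C major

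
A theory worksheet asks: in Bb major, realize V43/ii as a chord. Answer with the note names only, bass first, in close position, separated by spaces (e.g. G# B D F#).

The slash means an applied dominant: we want the dominant of ii. In Bb major, ii is C minor, and its dominant is built on G.
Building a dominant seventh chord on G gives G-B-D-F.
With the 43 figure the chord is in second inversion; from the bass D upward in close position it reads D-F-G-B.

D F G B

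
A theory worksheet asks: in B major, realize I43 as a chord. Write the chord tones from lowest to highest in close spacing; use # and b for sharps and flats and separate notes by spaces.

F# A# B D#

The numeral's case and figure indicate a major seventh chord. In B major its root, the first degree, is B.
Stacking thirds from B gives B-D#-F#-A#.
With the 43 figure the chord is in second inversion; from the bass F# upward in close position it reads F#-A#-B-D#.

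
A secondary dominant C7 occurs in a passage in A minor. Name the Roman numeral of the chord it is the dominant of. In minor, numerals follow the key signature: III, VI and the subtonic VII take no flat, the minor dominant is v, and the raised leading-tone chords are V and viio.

The chord is a dominant seventh chord on C.
A dominant resolves down a perfect fifth: C → F. In A minor, F is scale degree 6, i.e. VI.

VI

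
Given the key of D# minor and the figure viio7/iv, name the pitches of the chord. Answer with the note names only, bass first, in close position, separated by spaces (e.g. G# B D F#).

viio7/iv is a secondary leading-tone chord. The target iv is G# in D# minor; the applied chord is rooted a semitone below, on F##.
Building a fully diminished seventh chord on F## gives F##-A#-C#-E.

F## A# C# E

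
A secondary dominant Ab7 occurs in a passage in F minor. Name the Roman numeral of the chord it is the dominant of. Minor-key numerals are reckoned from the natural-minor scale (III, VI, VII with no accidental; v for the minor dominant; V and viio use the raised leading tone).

VI

The chord is a dominant seventh chord on Ab.
A dominant resolves down a perfect fifth: Ab → Db. In F minor, Db is scale degree 6, i.e. VI.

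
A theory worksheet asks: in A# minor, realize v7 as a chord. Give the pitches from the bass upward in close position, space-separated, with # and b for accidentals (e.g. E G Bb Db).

E# G# B# D#

The numeral's case and figure indicate a minor seventh chord. In A# minor its root, scale degree 5, is E#.
Stacking thirds from E# gives E#-G#-B#-D#.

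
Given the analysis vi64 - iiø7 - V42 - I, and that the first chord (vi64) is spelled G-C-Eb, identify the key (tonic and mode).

The anchor chord is a minor triad on C, labeled vi64.
If C is scale degree 6 and the mode makes that degree carry a minor triad, the tonic is Eb and the mode is major.

Eb major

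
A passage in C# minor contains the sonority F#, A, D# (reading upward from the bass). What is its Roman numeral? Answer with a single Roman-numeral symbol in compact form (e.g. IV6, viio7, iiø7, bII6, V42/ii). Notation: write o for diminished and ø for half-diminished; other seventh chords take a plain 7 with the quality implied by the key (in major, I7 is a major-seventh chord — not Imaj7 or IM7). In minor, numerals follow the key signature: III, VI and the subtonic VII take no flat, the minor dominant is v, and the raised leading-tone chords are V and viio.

iio6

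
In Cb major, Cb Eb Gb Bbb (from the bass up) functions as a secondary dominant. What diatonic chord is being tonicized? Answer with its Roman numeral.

The chord is a dominant seventh chord on Cb.
A dominant resolves down a perfect fifth: Cb → Fb. In Cb major, Fb is scale degree 4, i.e. IV.

IV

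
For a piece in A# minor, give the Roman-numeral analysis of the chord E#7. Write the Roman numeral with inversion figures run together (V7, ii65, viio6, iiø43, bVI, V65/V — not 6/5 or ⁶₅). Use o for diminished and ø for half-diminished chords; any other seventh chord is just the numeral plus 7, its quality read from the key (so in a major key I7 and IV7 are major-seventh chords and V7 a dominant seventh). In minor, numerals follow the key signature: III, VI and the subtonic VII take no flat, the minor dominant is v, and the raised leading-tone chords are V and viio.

The pitches E#-G##-B#-D# form a dominant seventh chord rooted on E#.
In A# minor, E# is the dominant; the diatonic dominant seventh chord there is V7.

V7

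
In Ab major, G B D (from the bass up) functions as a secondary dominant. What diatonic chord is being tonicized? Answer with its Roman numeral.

iii

The chord is a major triad on G.
A dominant resolves down a perfect fifth: G → C. In Ab major, C is scale degree 3, i.e. iii.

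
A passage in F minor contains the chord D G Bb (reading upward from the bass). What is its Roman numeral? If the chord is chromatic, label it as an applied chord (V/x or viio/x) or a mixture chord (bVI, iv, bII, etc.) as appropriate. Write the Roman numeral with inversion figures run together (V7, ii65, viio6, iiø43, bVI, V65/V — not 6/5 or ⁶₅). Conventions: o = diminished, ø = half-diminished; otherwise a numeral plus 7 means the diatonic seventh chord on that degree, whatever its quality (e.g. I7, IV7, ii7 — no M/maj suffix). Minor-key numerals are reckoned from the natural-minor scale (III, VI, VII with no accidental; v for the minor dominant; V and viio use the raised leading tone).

The pitches G-Bb-D form a minor triad rooted on G.
G is the second degree of F minor. This is the minor supertonic, borrowed from the parallel major (the Dorian ii).
With D in the bass the chord is in second inversion, so the figured bass is 64.

ii64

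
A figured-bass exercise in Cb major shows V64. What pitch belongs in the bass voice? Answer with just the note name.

V in Cb major has root Gb; the chord is Gb-Bb-Db.
The figure 64 means second inversion — the fifth is in the bass.

Db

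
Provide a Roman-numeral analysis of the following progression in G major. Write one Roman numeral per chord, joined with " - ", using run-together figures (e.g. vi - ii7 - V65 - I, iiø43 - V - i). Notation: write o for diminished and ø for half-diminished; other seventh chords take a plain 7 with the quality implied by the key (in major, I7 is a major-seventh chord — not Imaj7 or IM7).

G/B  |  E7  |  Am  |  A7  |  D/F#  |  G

G/B has root G, degree 1 in G major, so I6.
E7: chromatic; E is V of ii, so V7/ii.
Am: root A is the supertonic; minor triad there is ii.
A7 is the secondary dominant of V (dominant seventh chord on A): V7/V.
D/F#: major triad on D = scale degree 5 → V6.
G: root G is the tonic; major triad there is I.

I6 - V7/ii - ii - V7/V - V6 - I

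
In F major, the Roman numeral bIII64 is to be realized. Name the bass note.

bIII in F major has root Ab; the chord is Ab-C-Eb.
The figure 64 means second inversion — the fifth is in the bass.

Eb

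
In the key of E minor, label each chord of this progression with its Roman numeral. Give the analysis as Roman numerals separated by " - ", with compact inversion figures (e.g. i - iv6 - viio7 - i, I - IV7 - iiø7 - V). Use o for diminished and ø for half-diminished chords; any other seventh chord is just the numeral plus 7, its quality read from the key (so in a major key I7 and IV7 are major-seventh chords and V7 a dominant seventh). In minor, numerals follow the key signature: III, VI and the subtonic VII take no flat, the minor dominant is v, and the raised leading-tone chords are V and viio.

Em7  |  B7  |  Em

i7 - V7 - i

Em7 has root E, degree 1 in E minor, so i7.
B7: root B is the dominant; dominant seventh chord there is V7.
Em: root E is the tonic; minor triad there is i.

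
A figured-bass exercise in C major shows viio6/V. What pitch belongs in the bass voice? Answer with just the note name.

A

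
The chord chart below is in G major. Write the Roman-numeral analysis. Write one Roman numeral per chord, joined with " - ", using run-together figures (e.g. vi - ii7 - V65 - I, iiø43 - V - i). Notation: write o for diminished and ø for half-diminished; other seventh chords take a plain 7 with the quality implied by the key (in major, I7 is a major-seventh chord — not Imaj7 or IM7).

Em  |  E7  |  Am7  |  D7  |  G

Em has root E, degree 6 in G major, so vi.
E7: chromatic; E is V of ii, so V7/ii.
Am7 has root A, degree 2 in G major, so ii7.
D7: root D is the dominant; dominant seventh chord there is V7.
G: root G is the tonic; major triad there is I.

vi - V7/ii - ii7 - V7 - I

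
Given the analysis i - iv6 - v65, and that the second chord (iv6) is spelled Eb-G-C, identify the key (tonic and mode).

G minor

The anchor chord is a minor triad on C, labeled iv6.
If C is scale degree 4 and the mode makes that degree carry a minor triad, the tonic is G and the mode is minor.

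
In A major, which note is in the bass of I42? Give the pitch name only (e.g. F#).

G#

I in A major has root A; the chord is A-C#-E-G#.
The figure 42 means third inversion — the seventh is in the bass.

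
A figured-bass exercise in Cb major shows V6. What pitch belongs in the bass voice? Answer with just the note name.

Bb

V in Cb major has root Gb; the chord is Gb-Bb-Db.
The figure 6 means first inversion — the third is in the bass.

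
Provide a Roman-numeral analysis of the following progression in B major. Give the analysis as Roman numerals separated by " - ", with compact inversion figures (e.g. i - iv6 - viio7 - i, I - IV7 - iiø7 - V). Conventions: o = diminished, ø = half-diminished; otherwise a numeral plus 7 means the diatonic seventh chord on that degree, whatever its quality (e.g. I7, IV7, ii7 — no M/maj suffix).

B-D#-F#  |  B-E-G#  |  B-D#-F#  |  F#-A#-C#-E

I - IV64 - I - V7

B-D#-F# has root B, degree 1 in B major, so I.
B-E-G# has root E, degree 4 in B major, so IV64.
B-D#-F#: major triad on B = scale degree 1 → I.
F#-A#-C#-E: dominant seventh chord on F# = scale degree 5 → V7.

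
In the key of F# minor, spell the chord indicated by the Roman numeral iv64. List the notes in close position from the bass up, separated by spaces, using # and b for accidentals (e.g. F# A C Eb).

In F# minor, the fourth degree is B, and the diatonic chord built there is a minor triad.
That chord is spelled B-D-F#.
With the 64 figure the chord is in second inversion; from the bass F# upward in close position it reads F#-B-D.

F# B D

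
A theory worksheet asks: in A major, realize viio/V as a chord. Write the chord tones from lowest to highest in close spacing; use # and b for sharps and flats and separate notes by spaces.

viio/V is a secondary leading-tone chord. The target V is E in A major; the applied chord is rooted a semitone below, on D#.
Building a diminished triad on D# gives D#-F#-A.

D# F# A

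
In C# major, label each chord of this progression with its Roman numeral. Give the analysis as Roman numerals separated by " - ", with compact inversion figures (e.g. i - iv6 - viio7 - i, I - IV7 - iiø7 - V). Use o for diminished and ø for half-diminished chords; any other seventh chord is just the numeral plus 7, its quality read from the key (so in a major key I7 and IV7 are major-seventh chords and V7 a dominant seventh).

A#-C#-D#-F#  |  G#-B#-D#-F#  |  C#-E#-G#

A#-C#-D#-F#: minor seventh chord on D# = scale degree 2 → ii43.
G#-B#-D#-F# has root G#, degree 5 in C# major, so V7.
C#-E#-G#: major triad on C# = scale degree 1 → I.

ii43 - V7 - I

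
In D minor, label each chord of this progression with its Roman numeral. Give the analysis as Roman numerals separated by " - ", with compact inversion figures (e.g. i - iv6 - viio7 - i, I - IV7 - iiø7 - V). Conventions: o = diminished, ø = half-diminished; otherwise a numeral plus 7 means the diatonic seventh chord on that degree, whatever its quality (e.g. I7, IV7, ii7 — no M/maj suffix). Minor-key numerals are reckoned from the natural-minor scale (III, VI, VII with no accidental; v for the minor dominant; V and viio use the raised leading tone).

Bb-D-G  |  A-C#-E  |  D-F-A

iv6 - V - i

Bb-D-G has root G, degree 4 in D minor, so iv6.
A-C#-E: major triad on A = scale degree 5 → V.
D-F-A: root D is the tonic; minor triad there is i.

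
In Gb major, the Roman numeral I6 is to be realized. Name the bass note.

I in Gb major has root Gb; the chord is Gb-Bb-Db.
The figure 6 means first inversion — the third is in the bass.

Bb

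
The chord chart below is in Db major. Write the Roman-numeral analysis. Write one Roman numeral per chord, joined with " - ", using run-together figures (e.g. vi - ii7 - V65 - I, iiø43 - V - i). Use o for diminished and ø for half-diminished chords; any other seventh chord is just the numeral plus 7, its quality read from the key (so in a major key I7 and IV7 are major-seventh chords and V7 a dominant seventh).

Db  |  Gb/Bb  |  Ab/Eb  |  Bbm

I - IV6 - V64 - vi

Db: root Db is the tonic; major triad there is I.
Gb/Bb has root Gb, degree 4 in Db major, so IV6.
Ab/Eb: major triad on Ab = scale degree 5 → V64.
Bbm: minor triad on Bb = scale degree 6 → vi.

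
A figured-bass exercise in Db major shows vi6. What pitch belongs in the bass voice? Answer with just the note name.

vi in Db major has root Bb; the chord is Bb-Db-F.
The figure 6 means first inversion — the third is in the bass.

Db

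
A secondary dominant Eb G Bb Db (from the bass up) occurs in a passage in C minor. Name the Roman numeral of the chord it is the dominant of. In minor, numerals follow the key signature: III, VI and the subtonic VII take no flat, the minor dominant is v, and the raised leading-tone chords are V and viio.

The chord is a dominant seventh chord on Eb.
A dominant resolves down a perfect fifth: Eb → Ab. In C minor, Ab is scale degree 6, i.e. VI.

VI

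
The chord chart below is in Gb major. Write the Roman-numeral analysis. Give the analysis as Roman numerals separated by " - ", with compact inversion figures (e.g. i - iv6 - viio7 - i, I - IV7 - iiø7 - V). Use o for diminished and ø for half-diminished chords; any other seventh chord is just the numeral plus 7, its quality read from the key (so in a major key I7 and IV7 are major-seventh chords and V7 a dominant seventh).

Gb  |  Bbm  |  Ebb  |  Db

Gb: major triad on Gb = scale degree 1 → I.
Bbm has root Bb, degree 3 in Gb major, so iii.
Ebb: Ebb with this quality isn't in the key; it's bVI, borrowed from the parallel minor.
Db: major triad on Db = scale degree 5 → V.

I - iii - bVI - V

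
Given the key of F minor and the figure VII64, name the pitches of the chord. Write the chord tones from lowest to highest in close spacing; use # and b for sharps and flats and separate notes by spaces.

Bb Eb G

In F minor, the seventh degree is Eb, and the diatonic chord built there is a major triad.
That chord is spelled Eb-G-Bb.
With the 64 figure the chord is in second inversion; from the bass Bb upward in close position it reads Bb-Eb-G.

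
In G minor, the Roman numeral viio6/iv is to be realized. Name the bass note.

D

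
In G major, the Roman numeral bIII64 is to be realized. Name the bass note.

F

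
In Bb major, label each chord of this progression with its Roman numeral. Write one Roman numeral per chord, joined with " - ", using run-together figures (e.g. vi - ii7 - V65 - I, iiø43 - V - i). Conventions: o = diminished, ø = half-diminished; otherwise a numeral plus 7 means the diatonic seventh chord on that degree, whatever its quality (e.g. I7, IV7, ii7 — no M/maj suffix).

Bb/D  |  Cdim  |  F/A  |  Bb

I6 - iio - V6 - I

Bb/D: major triad on Bb = scale degree 1 → I6.
Cdim: C with this quality isn't in the key; it's iio, borrowed from the parallel minor.
F/A has root F, degree 5 in Bb major, so V6.
Bb: root Bb is the tonic; major triad there is I.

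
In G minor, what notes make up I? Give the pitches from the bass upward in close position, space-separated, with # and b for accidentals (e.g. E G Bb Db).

I is the major tonic (Picardy third), borrowed from the parallel major. In G minor that root is G.
So the chord is G-B-D, a major triad.

G B D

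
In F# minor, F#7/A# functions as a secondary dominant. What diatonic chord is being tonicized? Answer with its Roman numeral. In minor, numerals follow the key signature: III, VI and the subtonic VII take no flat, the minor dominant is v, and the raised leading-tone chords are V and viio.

iv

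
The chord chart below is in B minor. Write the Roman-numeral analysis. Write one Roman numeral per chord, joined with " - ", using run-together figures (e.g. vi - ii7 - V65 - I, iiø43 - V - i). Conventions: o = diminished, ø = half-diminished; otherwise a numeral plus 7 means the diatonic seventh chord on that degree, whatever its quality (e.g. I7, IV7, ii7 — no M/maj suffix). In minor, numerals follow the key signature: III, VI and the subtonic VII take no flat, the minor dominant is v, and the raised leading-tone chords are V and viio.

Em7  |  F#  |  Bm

iv7 - V - i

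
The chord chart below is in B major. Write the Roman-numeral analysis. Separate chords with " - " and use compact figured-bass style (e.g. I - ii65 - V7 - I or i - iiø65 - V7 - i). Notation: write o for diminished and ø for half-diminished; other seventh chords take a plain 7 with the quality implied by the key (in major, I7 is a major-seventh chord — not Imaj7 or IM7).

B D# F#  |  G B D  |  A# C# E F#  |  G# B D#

B-D#-F#: root B is the tonic; major triad there is I.
G-B-D: major triad on G — chromatic; bVI (borrowed from the parallel minor).
A#-C#-E-F# has root F#, degree 5 in B major, so V65.
G#-B-D#: minor triad on G# = scale degree 6 → vi.

I - bVI - V65 - vi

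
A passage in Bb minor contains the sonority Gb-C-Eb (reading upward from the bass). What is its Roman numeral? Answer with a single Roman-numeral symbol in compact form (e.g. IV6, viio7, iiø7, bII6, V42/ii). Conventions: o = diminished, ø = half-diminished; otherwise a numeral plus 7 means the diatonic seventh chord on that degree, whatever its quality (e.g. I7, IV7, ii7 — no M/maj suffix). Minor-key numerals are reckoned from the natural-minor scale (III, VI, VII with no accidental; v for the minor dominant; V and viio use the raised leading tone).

iio64

The pitches C-Eb-Gb form a diminished triad rooted on C.
C is scale degree 2 in Bb minor, and a diminished triad on that degree is written iio.
With Gb in the bass the chord is in second inversion, so the figured bass is 64.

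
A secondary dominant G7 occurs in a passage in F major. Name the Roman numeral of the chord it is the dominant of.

The chord is a dominant seventh chord on G.
A dominant resolves down a perfect fifth: G → C. In F major, C is scale degree 5, i.e. V.

V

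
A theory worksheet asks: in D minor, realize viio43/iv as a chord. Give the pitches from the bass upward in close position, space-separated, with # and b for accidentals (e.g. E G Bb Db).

C Eb F# A

The slash marks an applied leading-tone chord: viio of iv. In D minor, iv is G, so the leading tone to it is F#, a half step below.
Building a fully diminished seventh chord on F# gives F#-A-C-Eb.
With the 43 figure the chord is in second inversion; from the bass C upward in close position it reads C-Eb-F#-A.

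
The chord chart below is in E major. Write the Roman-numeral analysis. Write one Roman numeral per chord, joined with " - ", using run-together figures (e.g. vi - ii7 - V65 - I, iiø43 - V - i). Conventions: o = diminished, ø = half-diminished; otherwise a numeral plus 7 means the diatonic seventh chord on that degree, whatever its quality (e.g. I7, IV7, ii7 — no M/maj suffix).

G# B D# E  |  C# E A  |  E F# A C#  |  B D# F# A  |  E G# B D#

G#-B-D#-E: major seventh chord on E = scale degree 1 → I65.
C#-E-A has root A, degree 4 in E major, so IV6.
E-F#-A-C#: minor seventh chord on F# = scale degree 2 → ii42.
B-D#-F#-A has root B, degree 5 in E major, so V7.
E-G#-B-D#: major seventh chord on E = scale degree 1 → I7.

I65 - IV6 - ii42 - V7 - I7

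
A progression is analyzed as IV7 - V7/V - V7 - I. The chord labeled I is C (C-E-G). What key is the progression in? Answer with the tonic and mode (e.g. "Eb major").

I is given as C-E-G — a major triad with root C.
If C is scale degree 1 and the mode makes that degree carry a major triad, the tonic is C and the mode is major.

C major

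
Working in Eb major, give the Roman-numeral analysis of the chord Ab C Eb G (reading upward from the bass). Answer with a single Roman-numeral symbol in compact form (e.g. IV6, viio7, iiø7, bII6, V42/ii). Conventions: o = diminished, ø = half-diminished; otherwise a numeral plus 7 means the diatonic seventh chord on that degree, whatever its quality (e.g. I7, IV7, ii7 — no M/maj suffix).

IV7

Stacked in thirds the chord is Ab-C-Eb-G: a major seventh chord on Ab.
Ab is scale degree 4 in Eb major, and a major seventh chord on that degree is written IV7.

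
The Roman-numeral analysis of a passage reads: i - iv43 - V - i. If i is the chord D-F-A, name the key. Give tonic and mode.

The chord Dm is a minor triad rooted on D; its label is i.
If D is scale degree 1 and the mode makes that degree carry a minor triad, the tonic is D and the mode is minor.

D minor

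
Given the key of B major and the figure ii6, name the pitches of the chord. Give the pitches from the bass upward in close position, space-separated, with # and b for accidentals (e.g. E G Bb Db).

E G# C#

In B major, the supertonic is C#, and the diatonic chord built there is a minor triad.
That chord is spelled C#-E-G#.
The figured bass 6 indicates first inversion, placing the third (E) in the bass: E-G#-C#.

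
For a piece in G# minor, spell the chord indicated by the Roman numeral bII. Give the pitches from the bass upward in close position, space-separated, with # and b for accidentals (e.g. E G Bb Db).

Scale degree 2 in G# minor is A#; lowering it a half step gives A. bII is the Neapolitan chord — a major triad on the lowered second degree.
So the chord is A-C#-E.

A C# E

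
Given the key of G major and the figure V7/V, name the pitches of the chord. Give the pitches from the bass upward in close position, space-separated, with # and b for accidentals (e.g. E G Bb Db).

The slash means an applied dominant: we want the dominant of V. In G major, V is D major, and its dominant is built on A.
Building a dominant seventh chord on A gives A-C#-E-G.

A C# E G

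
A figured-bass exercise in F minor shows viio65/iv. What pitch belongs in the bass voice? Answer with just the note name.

C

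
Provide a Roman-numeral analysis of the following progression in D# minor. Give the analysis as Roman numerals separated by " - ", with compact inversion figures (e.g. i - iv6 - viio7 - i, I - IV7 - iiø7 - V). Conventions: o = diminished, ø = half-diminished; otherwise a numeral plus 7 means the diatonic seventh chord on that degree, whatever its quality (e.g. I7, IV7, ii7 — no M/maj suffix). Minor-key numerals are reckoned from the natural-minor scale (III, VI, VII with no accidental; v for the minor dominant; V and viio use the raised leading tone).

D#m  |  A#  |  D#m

i - V - i

D#m: minor triad on D# = scale degree 1 → i.
A#: major triad on A# = scale degree 5 → V.
D#m: minor triad on D# = scale degree 1 → i.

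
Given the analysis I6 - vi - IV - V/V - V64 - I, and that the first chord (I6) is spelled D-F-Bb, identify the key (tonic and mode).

Bb major

The anchor chord is a major triad on Bb, labeled I6.
If Bb is scale degree 1 and the mode makes that degree carry a major triad, the tonic is Bb and the mode is major.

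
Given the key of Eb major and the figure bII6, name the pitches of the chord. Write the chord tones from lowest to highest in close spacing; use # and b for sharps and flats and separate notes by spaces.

bII6 is the Neapolitan sixth — a major triad on the lowered second degree, here in its customary first inversion. In Eb major that root is Fb.
So the chord is Fb-Ab-Cb.
With the 6 figure the chord is in first inversion; from the bass Ab upward in close position it reads Ab-Cb-Fb.

Ab Cb Fb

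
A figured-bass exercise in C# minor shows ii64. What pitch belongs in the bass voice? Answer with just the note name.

ii in C# minor has root D#; the chord is D#-F#-A#.
The figure 64 means second inversion — the fifth is in the bass.

A#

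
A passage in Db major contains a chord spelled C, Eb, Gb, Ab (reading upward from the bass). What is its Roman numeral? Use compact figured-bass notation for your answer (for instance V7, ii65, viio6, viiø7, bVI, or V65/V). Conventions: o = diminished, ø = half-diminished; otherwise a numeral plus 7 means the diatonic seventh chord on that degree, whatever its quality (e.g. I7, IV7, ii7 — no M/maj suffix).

Stacked in thirds the chord is Ab-C-Eb-Gb: a dominant seventh chord on Ab.
In Db major, Ab is the dominant; the diatonic dominant seventh chord there is V7.
With C in the bass the chord is in first inversion, so the figured bass is 65.

V65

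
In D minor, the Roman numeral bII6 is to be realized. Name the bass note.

G

bII in D minor has root Eb; the chord is Eb-G-Bb.
The figure 6 means first inversion — the third is in the bass.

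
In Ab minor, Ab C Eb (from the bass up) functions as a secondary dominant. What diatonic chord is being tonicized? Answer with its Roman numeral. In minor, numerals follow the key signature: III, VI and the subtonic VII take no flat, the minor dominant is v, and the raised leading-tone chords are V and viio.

The chord is a major triad on Ab.
A dominant resolves down a perfect fifth: Ab → Db. In Ab minor, Db is scale degree 4, i.e. iv.

iv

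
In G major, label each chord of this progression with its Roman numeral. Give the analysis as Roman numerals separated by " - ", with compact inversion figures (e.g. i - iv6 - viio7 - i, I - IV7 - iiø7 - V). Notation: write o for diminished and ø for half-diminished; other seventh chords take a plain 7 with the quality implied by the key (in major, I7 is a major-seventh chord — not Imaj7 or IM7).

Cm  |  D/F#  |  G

iv - V6 - I

Cm: C with this quality isn't in the key; it's iv, borrowed from the parallel minor.
D/F#: root D is the dominant; major triad there is V6.
G: major triad on G = scale degree 1 → I.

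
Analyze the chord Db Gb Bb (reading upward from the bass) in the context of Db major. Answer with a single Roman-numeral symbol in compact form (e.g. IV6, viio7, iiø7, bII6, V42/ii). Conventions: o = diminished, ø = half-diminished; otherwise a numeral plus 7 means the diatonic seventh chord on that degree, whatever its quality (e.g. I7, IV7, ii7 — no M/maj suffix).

The pitches Gb-Bb-Db form a major triad rooted on Gb.
Gb is scale degree 4 in Db major, and a major triad on that degree is written IV.
With Db in the bass the chord is in second inversion, so the figured bass is 64.

IV64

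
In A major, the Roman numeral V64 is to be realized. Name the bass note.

B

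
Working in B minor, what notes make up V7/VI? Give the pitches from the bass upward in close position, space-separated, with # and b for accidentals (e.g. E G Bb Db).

D F# A C

The slash means an applied dominant: we want the dominant of VI. In B minor, VI is G major, and its dominant is built on D.
Building a dominant seventh chord on D gives D-F#-A-C.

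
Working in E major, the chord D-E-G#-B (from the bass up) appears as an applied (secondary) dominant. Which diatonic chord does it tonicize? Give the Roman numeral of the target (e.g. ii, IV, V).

IV

The chord is a dominant seventh chord on E.
A dominant resolves down a perfect fifth: E → A. In E major, A is scale degree 4, i.e. IV.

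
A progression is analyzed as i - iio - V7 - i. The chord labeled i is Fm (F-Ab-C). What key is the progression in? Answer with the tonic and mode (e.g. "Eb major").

F minor

The chord Fm is a minor triad rooted on F; its label is i.
If F is scale degree 1 and the mode makes that degree carry a minor triad, the tonic is F and the mode is minor.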